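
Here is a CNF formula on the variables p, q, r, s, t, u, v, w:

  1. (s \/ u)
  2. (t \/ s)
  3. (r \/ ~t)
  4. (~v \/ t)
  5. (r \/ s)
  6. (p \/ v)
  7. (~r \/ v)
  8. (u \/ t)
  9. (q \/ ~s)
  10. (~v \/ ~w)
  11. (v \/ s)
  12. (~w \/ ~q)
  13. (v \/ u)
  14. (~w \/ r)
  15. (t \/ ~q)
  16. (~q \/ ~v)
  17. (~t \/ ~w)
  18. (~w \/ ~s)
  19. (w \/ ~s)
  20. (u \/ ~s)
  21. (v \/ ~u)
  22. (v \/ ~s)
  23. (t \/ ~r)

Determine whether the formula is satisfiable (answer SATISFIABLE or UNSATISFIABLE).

Pure literal: p appears only positively; assign p = True.
Branch on q: take q = False.
  then s is forced to False.
  then u is forced to True.
  then t is forced to True.
  then r is forced to True.
  then v is forced to True.
  then w is forced to False.
So p=T, q=F, r=T, s=F, t=T, u=T, v=T, w=F is a satisfying assignment.

SATISFIABLE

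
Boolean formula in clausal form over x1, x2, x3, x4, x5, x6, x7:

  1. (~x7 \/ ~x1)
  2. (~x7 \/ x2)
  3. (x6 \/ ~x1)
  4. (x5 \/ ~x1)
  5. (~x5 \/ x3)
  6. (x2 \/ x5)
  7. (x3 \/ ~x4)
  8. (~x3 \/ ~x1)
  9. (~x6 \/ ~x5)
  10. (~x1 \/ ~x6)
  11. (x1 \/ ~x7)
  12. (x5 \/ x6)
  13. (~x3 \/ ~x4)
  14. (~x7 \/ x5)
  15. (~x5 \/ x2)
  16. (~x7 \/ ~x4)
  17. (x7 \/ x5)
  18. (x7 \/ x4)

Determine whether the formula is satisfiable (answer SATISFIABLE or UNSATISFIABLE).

UNSATISFIABLE

x5 = True:
  propagation gives x3=True, x1=False, x6=False, x7=False; an empty clause results — contradiction.
x5 = False:
  propagation gives x1=False, x2=True, x7=False; an empty clause results — contradiction.
Every branch closes, so no satisfying assignment exists.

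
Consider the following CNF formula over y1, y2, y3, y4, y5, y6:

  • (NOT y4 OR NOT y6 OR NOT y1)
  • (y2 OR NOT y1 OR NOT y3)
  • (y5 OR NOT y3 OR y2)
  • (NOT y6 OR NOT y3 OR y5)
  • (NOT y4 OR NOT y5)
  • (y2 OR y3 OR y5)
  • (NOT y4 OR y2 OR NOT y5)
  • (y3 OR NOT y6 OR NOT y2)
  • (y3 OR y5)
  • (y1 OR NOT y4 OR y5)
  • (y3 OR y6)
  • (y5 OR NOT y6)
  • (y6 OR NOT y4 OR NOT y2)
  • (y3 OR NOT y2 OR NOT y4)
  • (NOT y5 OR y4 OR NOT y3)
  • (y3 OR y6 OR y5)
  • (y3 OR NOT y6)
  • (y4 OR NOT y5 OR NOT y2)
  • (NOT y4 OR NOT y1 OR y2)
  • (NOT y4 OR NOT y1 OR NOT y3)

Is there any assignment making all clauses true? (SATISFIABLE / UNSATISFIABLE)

SATISFIABLE

Set y1 = True and propagate.
The remaining clauses are satisfied by y2 = True, y3 = True, y4 = False, y5 = False, y6 = False.
Every clause has at least one true literal under this assignment.
So y1=T, y2=T, y3=T, y4=F, y5=F, y6=F is a satisfying assignment.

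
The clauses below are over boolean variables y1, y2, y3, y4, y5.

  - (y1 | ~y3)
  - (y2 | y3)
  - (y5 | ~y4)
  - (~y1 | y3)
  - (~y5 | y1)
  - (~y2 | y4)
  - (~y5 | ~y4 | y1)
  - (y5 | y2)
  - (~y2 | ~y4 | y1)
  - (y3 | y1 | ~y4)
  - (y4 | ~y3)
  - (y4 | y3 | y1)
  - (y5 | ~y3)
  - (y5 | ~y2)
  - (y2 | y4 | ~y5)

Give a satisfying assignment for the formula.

Set y1 = True and propagate.
  then y3 is forced to True.
  then y4 is forced to True.
  then y5 is forced to True.
y2 is now unconstrained; take y2 = False.

y1=T  y2=F  y3=T  y4=T  y5=T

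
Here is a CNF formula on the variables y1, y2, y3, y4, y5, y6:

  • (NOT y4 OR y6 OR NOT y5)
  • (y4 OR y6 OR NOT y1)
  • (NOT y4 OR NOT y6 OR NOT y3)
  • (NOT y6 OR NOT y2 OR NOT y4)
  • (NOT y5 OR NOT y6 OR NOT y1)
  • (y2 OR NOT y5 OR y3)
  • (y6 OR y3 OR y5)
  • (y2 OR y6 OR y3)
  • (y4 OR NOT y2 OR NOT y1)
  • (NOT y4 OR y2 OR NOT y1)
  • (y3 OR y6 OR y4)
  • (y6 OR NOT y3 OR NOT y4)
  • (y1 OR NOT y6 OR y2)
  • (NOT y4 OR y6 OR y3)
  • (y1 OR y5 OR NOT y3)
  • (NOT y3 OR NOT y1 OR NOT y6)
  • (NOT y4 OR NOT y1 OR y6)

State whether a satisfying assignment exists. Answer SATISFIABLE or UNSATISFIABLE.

SATISFIABLE

Set y1 = False and propagate.
The remaining clauses are satisfied by y2 = True, y3 = True, y4 = False, y5 = True, y6 = False.
So y1=0, y2=1, y3=1, y4=0, y5=1, y6=0 is a satisfying assignment.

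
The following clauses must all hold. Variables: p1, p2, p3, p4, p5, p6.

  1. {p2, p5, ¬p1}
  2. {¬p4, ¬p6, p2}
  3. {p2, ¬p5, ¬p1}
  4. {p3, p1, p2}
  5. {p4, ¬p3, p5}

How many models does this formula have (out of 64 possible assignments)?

Split on p2, then p1.
  p2=T, p1=T: p6 free; 7 ways for (p3,p4,p5) × 2^1 = 14.
  p2=T, p1=F: p6 free; 7 ways for (p3,p4,p5) × 2^1 = 14.
  p2=F, p1=T: a clause becomes empty — 0.
  p2=F, p1=F: remaining (p3,p4,p5,p6) ∈ {(T,F,T,F); (T,F,T,T); (T,T,F,F); (T,T,T,F)} — 4.
Total: 14 + 14 + 0 + 4 = 32.

32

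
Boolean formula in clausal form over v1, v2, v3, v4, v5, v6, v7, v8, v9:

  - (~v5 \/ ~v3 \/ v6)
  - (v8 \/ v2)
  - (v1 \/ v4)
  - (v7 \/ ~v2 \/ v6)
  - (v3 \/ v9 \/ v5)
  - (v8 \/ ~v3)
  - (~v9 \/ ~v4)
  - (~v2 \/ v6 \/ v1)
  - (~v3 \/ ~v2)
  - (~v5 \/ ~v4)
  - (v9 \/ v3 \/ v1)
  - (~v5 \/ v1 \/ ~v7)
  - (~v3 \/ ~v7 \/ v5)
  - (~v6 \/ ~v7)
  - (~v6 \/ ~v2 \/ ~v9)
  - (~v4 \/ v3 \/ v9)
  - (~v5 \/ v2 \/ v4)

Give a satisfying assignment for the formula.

v1=True  v2=False  v3=False  v4=False  v5=False  v6=False  v7=False  v8=True  v9=True

Pure literal: v1 appears only positively; assign v1 = True.
Pure literal: v8 appears only positively; assign v8 = True.
Branch on v2: take v2 = False.
Branch on v3: take v3 = False.
For the remaining variables, v4 = False, v5 = False, v6 = False, v7 = False, v9 = True works.
Every clause has at least one true literal under this assignment.
Check each clause:
  1. (~v5 \/ ~v3 \/ v6) — ~v5 is true.
  2. (v8 \/ v2) — v8 is true.
  3. (v4 \/ v1) — v1 is true.
  4. (v6 \/ v7 \/ ~v2) — ~v2 is true.
  5. (v5 \/ v9 \/ v3) — v9 is true.
  6. (v8 \/ ~v3) — v8 is true.
  7. (~v4 \/ ~v9) — ~v4 is true.
  8. (v1 \/ v6 \/ ~v2) — v1 is true.
  9. (~v2 \/ ~v3) — ~v3 is true.
  10. (~v4 \/ ~v5) — ~v5 is true.
  11. (v1 \/ v3 \/ v9) — v9 is true.
  12. (~v5 \/ ~v7 \/ v1) — v1 is true.
  13. (~v3 \/ ~v7 \/ v5) — ~v3 is true.
  14. (~v7 \/ ~v6) — ~v7 is true.
  15. (~v6 \/ ~v2 \/ ~v9) — ~v6 is true.
  16. (v3 \/ ~v4 \/ v9) — v9 is true.
  17. (v4 \/ v2 \/ ~v5) — ~v5 is true.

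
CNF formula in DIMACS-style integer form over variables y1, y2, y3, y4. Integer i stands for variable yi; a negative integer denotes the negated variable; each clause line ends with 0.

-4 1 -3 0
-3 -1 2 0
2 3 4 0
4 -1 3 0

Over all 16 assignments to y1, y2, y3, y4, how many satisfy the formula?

9

Case analysis on y3 and y1:
  y3=1, y1=1: remaining (y2,y4) ∈ {(1,0); (1,1)} — 2.
  y3=1, y1=0: remaining (y2,y4) ∈ {(0,0); (1,0)} — 2.
  y3=0, y1=1: remaining (y2,y4) ∈ {(0,1); (1,1)} — 2.
  y3=0, y1=0: remaining (y2,y4) ∈ {(0,1); (1,0); (1,1)} — 3.
Total: 2 + 2 + 2 + 3 = 9.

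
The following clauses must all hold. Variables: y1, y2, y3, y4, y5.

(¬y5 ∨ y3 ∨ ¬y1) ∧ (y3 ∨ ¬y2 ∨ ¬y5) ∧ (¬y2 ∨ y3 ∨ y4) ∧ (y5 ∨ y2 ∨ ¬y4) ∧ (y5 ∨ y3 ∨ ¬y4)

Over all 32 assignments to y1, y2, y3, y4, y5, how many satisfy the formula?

18

Split on y3, then y5.
  y3=1, y5=1: y1, y2, y4 free → 2^3 = 8.
  y3=1, y5=0: y1 free; 3 ways for (y2,y4) × 2^1 = 6.
  y3=0, y5=1: remaining (y1,y2,y4) ∈ {(0,0,0); (0,0,1)} — 2.
  y3=0, y5=0: remaining (y1,y2,y4) ∈ {(0,0,0); (1,0,0)} — 2.
Total: 8 + 6 + 2 + 2 = 18.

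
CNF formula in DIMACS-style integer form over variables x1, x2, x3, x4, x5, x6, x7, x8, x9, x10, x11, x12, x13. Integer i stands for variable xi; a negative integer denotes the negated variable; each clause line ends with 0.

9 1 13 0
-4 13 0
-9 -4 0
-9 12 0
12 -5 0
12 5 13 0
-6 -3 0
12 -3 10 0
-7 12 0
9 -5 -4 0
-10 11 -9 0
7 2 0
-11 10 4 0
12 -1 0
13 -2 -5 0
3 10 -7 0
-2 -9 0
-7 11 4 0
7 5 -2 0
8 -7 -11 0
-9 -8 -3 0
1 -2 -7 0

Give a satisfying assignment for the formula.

x1=0, x2=0, x3=1, x4=1, x5=0, x6=0, x7=1, x8=1, x9=0, x10=0, x11=1, x12=1, x13=1

Pure literal: x6 appears only negated; assign x6 = False.
Pure literal: x12 appears only positively; assign x12 = True.
Try x1 = False.
Set x2 = False and propagate.
  then x7 is forced to True.
The remaining clauses are satisfied by x3 = True, x4 = True, x5 = False, x8 = True, x9 = False, x10 = False, x11 = True, x13 = True.
Every clause has at least one true literal under this assignment.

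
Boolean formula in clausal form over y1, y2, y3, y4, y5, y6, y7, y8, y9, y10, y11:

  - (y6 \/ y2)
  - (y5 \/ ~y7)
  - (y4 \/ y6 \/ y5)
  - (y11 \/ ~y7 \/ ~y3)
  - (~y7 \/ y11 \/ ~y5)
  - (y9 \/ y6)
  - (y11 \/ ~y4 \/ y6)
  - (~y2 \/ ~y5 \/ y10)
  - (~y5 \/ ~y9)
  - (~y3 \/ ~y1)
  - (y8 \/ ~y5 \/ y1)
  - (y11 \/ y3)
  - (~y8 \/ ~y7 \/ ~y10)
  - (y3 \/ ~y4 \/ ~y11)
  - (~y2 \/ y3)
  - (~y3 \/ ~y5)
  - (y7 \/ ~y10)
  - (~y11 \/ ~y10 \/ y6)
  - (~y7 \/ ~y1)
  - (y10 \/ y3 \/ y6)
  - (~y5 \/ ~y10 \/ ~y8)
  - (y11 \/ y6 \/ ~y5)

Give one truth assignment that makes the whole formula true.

y1=T, y2=F, y3=F, y4=F, y5=F, y6=T, y7=F, y8=F, y9=T, y10=F, y11=T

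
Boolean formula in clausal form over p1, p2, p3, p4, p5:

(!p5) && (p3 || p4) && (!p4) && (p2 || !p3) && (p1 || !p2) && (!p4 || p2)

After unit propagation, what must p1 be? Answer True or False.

(!p5) is a unit clause: p5 = False.
(!p4) stands alone — p4 = False.
(p3 || p4) with p4 = False leaves only p3, so p3 = True.
From (p2 || !p3) and p3 = True: p2 = True.
(!p2 || p1) with p2 = True leaves only p1, so p1 = True.

True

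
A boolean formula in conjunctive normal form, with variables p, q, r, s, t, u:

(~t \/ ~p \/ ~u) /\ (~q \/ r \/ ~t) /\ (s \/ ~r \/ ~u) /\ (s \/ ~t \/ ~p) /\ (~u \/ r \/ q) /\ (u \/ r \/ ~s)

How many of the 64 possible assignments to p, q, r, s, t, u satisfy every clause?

29

Split on r, then u.
  r=T, u=T: q free; 3 ways for (p,s,t) × 2^1 = 6.
  r=T, u=F: q free; 7 ways for (p,s,t) × 2^1 = 14.
  r=F, u=T: remaining (p,q,s,t) ∈ {(F,T,F,F); (F,T,T,F); (T,T,F,F); (T,T,T,F)} — 4.
  r=F, u=F: 5 of the 16 assignments to (p,q,s,t) work.
Total: 6 + 14 + 4 + 5 = 29.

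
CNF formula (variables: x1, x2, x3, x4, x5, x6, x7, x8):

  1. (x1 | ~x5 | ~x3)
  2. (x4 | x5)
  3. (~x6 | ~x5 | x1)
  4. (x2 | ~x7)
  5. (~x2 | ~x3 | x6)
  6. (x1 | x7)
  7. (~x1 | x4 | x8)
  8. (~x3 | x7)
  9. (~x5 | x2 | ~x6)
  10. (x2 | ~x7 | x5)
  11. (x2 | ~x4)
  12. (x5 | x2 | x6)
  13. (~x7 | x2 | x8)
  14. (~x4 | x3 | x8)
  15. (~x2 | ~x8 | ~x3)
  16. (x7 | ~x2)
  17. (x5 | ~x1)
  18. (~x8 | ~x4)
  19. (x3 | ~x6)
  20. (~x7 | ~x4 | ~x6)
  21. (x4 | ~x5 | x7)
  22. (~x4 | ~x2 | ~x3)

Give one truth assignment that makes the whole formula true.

Set x1 = False and propagate.
  then x7 is forced to True.
  then x2 is forced to True.
Set x3 = False and propagate.
  then x6 is forced to False.
Set x4 = False and propagate.
  then x5 is forced to True.
x8 is now unconstrained; take x8 = True.

x1 = F  x2 = T  x3 = F  x4 = F  x5 = T  x6 = F  x7 = T  x8 = T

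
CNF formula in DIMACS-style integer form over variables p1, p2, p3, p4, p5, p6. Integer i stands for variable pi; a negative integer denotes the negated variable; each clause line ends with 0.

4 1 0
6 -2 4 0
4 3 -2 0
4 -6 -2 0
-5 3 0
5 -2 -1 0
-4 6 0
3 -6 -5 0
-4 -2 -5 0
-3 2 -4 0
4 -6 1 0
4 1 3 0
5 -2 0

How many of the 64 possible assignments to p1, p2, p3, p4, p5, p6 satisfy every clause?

8

The models are:
  p1=F p2=F p3=F p4=T p5=F p6=T
  p1=T p2=F p3=F p4=F p5=F p6=F
  p1=T p2=F p3=F p4=F p5=F p6=T
  p1=T p2=F p3=F p4=T p5=F p6=T
  p1=T p2=F p3=T p4=F p5=F p6=F
  p1=T p2=F p3=T p4=F p5=F p6=T
  p1=T p2=F p3=T p4=F p5=T p6=F
  p1=T p2=F p3=T p4=F p5=T p6=T
That's 8 in total.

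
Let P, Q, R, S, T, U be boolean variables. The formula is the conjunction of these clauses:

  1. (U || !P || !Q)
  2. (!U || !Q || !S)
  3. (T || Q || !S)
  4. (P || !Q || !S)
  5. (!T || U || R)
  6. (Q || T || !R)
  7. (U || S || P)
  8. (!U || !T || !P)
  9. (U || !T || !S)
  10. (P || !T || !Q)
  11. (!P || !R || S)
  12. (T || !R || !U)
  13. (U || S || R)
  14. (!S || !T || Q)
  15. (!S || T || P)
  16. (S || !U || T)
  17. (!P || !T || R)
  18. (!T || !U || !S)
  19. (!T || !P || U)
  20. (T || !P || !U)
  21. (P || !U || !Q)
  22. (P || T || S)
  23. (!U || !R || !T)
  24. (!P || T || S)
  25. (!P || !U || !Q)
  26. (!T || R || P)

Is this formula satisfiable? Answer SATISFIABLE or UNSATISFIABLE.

T = True:
  U = True:
    propagation gives P=False, Q=False, S=False, R=False; an empty clause results — contradiction.
  U = False:
    propagation gives R=True, S=False, P=True; an empty clause results — contradiction.
T = False:
  P = True:
    propagation gives U=False, Q=False, S=False; an empty clause results — contradiction.
  P = False:
    propagation gives S=False; an empty clause results — contradiction.
Every branch closes, so no satisfying assignment exists.

UNSATISFIABLE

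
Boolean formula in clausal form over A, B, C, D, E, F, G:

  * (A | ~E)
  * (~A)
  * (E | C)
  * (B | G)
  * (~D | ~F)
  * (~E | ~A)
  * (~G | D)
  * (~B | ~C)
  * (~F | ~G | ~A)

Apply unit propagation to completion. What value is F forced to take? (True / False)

Unit clause (~A) sets A = False.
(A | ~E): since A = False, the clause reduces to (~E). E = False.
From (C | E) and E = False: C = True.
In (~C | ~B), ~C is now false; ~B must hold, so B = False.
From (G | B) and B = False: G = True.
From (D | ~G) and G = True: D = True.
(~F | ~D) with D = True leaves only ~F, so F = False.

False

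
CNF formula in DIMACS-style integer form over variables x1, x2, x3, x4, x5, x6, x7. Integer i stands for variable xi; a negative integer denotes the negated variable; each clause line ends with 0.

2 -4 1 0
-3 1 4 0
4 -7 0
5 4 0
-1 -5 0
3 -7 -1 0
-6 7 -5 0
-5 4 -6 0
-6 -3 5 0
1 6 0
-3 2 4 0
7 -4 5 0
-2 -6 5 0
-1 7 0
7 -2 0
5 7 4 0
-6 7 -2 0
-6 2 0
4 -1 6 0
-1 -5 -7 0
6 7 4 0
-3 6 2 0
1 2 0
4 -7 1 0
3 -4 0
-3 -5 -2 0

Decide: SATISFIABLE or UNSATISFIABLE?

Set x1 = True and propagate.
  then x5 is forced to False.
  then x4 is forced to True.
  then x7 is forced to True.
  then x3 is forced to True.
  then x6 is forced to False.
  then x2 is forced to True.
Every clause has at least one true literal under this assignment.
So x1 = T, x2 = T, x3 = T, x4 = T, x5 = F, x6 = F, x7 = T is a satisfying assignment.

SATISFIABLE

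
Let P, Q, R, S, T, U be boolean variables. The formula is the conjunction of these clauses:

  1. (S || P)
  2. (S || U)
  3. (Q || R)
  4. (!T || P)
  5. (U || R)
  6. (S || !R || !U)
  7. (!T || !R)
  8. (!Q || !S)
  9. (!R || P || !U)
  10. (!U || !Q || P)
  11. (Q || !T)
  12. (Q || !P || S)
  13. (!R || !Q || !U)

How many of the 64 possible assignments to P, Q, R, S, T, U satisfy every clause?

5

The models are:
  P=0 Q=0 R=1 S=1 T=0 U=0
  P=1 Q=0 R=1 S=1 T=0 U=0
  P=1 Q=0 R=1 S=1 T=0 U=1
  P=1 Q=1 R=0 S=0 T=0 U=1
  P=1 Q=1 R=0 S=0 T=1 U=1
That's 5 in total.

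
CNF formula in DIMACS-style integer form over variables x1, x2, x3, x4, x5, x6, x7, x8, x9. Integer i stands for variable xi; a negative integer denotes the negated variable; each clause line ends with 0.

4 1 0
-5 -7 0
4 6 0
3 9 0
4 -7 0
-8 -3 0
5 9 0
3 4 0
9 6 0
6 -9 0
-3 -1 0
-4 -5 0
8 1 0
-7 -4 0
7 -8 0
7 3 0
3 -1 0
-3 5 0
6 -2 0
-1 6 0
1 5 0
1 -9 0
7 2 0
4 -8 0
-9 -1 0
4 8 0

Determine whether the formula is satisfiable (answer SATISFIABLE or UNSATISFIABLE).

UNSATISFIABLE

x1 = True:
  propagation gives x3=False; an empty clause results — contradiction.
x1 = False:
  propagation gives x4=True, x5=False; an empty clause results — contradiction.
Every branch closes, so no satisfying assignment exists.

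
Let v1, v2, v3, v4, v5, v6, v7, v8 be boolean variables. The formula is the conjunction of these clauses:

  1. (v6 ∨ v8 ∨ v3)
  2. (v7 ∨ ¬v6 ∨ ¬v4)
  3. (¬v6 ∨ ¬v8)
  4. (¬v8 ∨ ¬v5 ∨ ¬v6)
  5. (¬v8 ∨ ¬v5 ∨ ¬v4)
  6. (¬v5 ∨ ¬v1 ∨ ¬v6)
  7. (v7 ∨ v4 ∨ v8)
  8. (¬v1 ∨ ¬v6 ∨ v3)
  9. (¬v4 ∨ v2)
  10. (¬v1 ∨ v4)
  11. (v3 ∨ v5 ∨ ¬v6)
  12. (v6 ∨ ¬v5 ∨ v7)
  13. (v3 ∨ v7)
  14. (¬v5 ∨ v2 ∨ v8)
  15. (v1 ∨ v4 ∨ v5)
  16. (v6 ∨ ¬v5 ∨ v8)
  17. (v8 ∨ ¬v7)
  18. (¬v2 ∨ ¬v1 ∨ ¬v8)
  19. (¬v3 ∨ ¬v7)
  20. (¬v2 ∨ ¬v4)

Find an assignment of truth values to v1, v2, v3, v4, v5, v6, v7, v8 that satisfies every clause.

v1=False, v2=True, v3=False, v4=False, v5=True, v6=False, v7=True, v8=True

Check each clause:
  1. (v3 ∨ v8 ∨ v6) — v8 is true.
  2. (v7 ∨ ¬v6 ∨ ¬v4) — ¬v6 is true.
  3. (¬v6 ∨ ¬v8) — ¬v6 is true.
  4. (¬v5 ∨ ¬v6 ∨ ¬v8) — ¬v6 is true.
  5. (¬v4 ∨ ¬v5 ∨ ¬v8) — ¬v4 is true.
  6. (¬v5 ∨ ¬v6 ∨ ¬v1) — ¬v6 is true.
  7. (v8 ∨ v7 ∨ v4) — v8 is true.
  8. (¬v6 ∨ ¬v1 ∨ v3) — ¬v6 is true.
  9. (v2 ∨ ¬v4) — v2 is true.
  10. (v4 ∨ ¬v1) — ¬v1 is true.
  11. (v3 ∨ v5 ∨ ¬v6) — ¬v6 is true.
  12. (v6 ∨ ¬v5 ∨ v7) — v7 is true.
  13. (v7 ∨ v3) — v7 is true.
  14. (¬v5 ∨ v8 ∨ v2) — v8 is true.
  15. (v5 ∨ v1 ∨ v4) — v5 is true.
  16. (¬v5 ∨ v6 ∨ v8) — v8 is true.
  17. (¬v7 ∨ v8) — v8 is true.
  18. (¬v1 ∨ ¬v2 ∨ ¬v8) — ¬v1 is true.
  19. (¬v7 ∨ ¬v3) — ¬v3 is true.
  20. (¬v4 ∨ ¬v2) — ¬v4 is true.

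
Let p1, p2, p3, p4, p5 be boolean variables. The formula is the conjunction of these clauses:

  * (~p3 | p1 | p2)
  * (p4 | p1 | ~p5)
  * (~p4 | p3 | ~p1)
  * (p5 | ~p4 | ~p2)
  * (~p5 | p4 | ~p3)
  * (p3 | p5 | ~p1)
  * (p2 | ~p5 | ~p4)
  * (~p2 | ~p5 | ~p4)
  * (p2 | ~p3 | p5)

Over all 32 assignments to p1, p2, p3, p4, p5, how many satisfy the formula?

7

Satisfying assignments:
  p1=F p2=F p3=F p4=F p5=F
  p1=F p2=F p3=F p4=T p5=F
  p1=F p2=T p3=F p4=F p5=F
  p1=F p2=T p3=T p4=F p5=F
  p1=T p2=F p3=F p4=F p5=T
  p1=T p2=T p3=F p4=F p5=T
  p1=T p2=T p3=T p4=F p5=F
That's 7 in total.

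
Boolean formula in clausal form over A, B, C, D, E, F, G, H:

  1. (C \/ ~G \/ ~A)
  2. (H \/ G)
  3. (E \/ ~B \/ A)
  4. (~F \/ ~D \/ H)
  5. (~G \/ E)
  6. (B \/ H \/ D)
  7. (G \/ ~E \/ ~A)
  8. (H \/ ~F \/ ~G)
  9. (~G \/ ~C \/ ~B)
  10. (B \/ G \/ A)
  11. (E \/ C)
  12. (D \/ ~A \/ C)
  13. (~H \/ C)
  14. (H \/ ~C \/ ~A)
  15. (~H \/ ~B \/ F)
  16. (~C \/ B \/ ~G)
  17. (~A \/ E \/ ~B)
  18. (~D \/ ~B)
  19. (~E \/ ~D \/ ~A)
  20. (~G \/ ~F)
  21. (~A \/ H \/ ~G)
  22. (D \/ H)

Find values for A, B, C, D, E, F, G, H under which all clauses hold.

A = F, B = T, C = T, D = F, E = T, F = T, G = F, H = T

Branch on A: take A = False.
Try B = True.
  then E is forced to True.
  then D is forced to False.
  then H is forced to True.
  then C is forced to True.
  then G is forced to False.
  then F is forced to True.
Every clause has at least one true literal under this assignment.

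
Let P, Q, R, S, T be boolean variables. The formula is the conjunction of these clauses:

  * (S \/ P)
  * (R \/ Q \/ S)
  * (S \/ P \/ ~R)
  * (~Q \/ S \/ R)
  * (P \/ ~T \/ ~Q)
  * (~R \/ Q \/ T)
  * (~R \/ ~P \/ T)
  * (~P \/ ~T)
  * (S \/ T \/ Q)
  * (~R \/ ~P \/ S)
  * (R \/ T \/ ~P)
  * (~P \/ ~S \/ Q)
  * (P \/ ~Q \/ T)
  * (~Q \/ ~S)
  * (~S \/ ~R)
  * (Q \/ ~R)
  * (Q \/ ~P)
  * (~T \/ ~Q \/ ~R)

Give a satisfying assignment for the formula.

P=F, Q=F, R=F, S=T, T=T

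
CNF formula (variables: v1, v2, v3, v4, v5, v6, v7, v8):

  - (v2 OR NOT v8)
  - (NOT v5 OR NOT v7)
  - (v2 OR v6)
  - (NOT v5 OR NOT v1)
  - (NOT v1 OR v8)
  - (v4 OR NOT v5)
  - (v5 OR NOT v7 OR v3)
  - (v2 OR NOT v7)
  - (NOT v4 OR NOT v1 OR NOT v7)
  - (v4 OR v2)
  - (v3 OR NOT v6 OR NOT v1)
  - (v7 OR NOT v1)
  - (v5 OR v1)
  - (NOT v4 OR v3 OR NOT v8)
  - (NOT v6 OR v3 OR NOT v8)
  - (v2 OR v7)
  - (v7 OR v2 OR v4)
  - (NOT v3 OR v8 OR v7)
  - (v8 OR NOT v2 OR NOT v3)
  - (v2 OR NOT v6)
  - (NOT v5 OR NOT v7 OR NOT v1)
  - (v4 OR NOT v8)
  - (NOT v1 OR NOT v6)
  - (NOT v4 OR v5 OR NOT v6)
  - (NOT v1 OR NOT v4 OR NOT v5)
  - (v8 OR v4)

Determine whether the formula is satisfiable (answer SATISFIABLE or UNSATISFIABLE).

SATISFIABLE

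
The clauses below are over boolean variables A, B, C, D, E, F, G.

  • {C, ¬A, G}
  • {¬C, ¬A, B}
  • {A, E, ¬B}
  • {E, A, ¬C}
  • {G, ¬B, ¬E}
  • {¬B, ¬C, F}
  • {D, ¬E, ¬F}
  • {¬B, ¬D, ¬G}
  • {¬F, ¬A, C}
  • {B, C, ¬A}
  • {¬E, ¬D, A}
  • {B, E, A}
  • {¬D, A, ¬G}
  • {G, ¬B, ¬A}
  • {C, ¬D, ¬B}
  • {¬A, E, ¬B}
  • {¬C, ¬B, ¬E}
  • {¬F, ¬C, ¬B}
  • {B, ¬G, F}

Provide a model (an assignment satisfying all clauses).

A=False, B=True, C=False, D=False, E=True, F=False, G=True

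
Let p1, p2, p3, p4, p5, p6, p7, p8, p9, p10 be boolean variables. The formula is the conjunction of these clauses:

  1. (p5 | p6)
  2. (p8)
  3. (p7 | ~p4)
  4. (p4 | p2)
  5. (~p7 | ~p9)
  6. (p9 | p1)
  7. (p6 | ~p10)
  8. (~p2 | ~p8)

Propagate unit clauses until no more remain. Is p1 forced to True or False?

(p8) is a unit clause: p8 = True.
From (~p2 | ~p8) and p8 = True: p2 = False.
In (p4 | p2), p2 is now false; p4 must hold, so p4 = True.
In (~p4 | p7), ~p4 is now false; p7 must hold, so p7 = True.
In (~p9 | ~p7), ~p7 is now false; ~p9 must hold, so p9 = False.
In (p1 | p9), p9 is now false; p1 must hold, so p1 = True.

True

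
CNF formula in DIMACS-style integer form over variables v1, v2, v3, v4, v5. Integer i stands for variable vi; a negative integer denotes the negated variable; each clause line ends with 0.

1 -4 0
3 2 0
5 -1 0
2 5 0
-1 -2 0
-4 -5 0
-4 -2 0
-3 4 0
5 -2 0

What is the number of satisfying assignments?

Satisfying assignments:
  v1=0 v2=1 v3=0 v4=0 v5=1
Count: 1.

1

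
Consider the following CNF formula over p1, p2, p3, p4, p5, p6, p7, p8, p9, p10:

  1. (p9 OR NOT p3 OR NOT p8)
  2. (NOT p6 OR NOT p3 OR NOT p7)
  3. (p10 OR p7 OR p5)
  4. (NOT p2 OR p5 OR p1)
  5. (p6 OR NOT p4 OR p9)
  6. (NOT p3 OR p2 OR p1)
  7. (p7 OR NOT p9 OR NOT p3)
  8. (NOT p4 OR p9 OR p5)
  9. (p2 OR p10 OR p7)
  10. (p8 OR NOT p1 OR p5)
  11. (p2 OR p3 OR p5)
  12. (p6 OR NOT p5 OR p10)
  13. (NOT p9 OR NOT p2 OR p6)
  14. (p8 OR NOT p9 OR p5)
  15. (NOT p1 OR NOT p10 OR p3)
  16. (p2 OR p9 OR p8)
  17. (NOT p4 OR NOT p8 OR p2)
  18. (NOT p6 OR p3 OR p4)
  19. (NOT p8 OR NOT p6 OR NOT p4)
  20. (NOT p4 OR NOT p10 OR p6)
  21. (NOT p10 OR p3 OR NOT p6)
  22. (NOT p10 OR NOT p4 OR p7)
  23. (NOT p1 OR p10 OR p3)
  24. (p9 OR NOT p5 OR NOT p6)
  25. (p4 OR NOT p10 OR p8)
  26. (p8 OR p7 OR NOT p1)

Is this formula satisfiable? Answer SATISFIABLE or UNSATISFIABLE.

SATISFIABLE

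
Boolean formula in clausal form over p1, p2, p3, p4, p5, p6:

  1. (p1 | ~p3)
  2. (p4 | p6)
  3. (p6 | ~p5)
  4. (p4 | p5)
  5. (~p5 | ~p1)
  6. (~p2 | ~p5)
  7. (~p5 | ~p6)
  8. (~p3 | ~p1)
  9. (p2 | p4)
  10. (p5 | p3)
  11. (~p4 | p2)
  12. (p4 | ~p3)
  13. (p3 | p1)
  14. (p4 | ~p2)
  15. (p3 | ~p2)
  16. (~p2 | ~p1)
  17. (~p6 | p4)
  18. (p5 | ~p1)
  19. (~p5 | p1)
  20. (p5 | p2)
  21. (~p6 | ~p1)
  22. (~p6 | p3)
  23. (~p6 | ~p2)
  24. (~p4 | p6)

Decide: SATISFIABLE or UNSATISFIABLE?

UNSATISFIABLE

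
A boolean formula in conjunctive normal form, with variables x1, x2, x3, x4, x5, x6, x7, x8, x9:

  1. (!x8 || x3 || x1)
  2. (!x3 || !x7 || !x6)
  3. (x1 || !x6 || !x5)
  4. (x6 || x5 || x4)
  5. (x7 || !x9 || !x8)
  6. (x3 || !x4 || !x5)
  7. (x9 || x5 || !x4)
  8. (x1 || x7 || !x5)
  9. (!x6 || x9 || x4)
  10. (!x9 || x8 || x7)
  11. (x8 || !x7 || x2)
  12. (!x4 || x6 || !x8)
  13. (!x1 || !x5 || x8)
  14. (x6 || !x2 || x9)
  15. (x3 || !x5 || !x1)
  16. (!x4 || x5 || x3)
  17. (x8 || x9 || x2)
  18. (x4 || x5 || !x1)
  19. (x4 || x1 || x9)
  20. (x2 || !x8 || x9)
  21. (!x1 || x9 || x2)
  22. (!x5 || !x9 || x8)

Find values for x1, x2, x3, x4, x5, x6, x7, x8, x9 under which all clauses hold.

Set x1 = False and propagate.
For the remaining variables, x2 = False, x3 = True, x4 = False, x5 = True, x6 = False, x7 = True, x8 = True, x9 = True works.
Check each clause:
  1. (x1 || !x8 || x3) — x3 is true.
  2. (!x6 || !x7 || !x3) — !x6 is true.
  3. (!x5 || x1 || !x6) — !x6 is true.
  4. (x6 || x4 || x5) — x5 is true.
  5. (!x9 || x7 || !x8) — x7 is true.
  6. (!x4 || !x5 || x3) — x3 is true.
  7. (x5 || x9 || !x4) — x9 is true.
  8. (!x5 || x7 || x1) — x7 is true.
  9. (x9 || !x6 || x4) — x9 is true.
  10. (x8 || x7 || !x9) — x8 is true.
  11. (x8 || x2 || !x7) — x8 is true.
  12. (!x8 || x6 || !x4) — !x4 is true.
  13. (x8 || !x1 || !x5) — x8 is true.
  14. (x9 || !x2 || x6) — x9 is true.
  15. (!x1 || !x5 || x3) — x3 is true.
  16. (!x4 || x3 || x5) — x3 is true.
  17. (x9 || x8 || x2) — x8 is true.
  18. (x4 || x5 || !x1) — x5 is true.
  19. (x9 || x4 || x1) — x9 is true.
  20. (!x8 || x2 || x9) — x9 is true.
  21. (x2 || !x1 || x9) — x9 is true.
  22. (!x5 || !x9 || x8) — x8 is true.

x1=F, x2=F, x3=T, x4=F, x5=T, x6=F, x7=T, x8=T, x9=T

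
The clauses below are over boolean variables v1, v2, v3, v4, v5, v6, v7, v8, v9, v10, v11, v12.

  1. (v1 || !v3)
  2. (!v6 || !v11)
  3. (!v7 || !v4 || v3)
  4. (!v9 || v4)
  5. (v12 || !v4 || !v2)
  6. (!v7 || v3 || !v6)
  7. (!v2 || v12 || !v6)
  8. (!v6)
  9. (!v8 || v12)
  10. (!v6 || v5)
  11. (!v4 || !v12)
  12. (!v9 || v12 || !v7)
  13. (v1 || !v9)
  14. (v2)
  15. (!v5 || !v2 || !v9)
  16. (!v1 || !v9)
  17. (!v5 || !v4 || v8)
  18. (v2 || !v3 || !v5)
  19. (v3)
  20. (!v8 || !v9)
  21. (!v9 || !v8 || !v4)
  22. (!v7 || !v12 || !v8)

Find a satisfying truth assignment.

v1=True  v2=True  v3=True  v4=False  v5=False  v6=False  v7=False  v8=True  v9=False  v10=True  v11=True  v12=True

Check each clause:
  1. (v1 || !v3) — v1 is true.
  2. (!v6 || !v11) — !v6 is true.
  3. (!v4 || !v7 || v3) — !v7 is true.
  4. (v4 || !v9) — !v9 is true.
  5. (v12 || !v4 || !v2) — v12 is true.
  6. (!v6 || v3 || !v7) — !v7 is true.
  7. (!v2 || !v6 || v12) — !v6 is true.
  8. (!v6) — !v6 is true.
  9. (!v8 || v12) — v12 is true.
  10. (v5 || !v6) — !v6 is true.
  11. (!v12 || !v4) — !v4 is true.
  12. (v12 || !v7 || !v9) — !v7 is true.
  13. (!v9 || v1) — v1 is true.
  14. (v2) — v2 is true.
  15. (!v9 || !v2 || !v5) — !v5 is true.
  16. (!v1 || !v9) — !v9 is true.
  17. (!v5 || v8 || !v4) — v8 is true.
  18. (!v5 || !v3 || v2) — v2 is true.
  19. (v3) — v3 is true.
  20. (!v9 || !v8) — !v9 is true.
  21. (!v8 || !v9 || !v4) — !v4 is true.
  22. (!v8 || !v7 || !v12) — !v7 is true.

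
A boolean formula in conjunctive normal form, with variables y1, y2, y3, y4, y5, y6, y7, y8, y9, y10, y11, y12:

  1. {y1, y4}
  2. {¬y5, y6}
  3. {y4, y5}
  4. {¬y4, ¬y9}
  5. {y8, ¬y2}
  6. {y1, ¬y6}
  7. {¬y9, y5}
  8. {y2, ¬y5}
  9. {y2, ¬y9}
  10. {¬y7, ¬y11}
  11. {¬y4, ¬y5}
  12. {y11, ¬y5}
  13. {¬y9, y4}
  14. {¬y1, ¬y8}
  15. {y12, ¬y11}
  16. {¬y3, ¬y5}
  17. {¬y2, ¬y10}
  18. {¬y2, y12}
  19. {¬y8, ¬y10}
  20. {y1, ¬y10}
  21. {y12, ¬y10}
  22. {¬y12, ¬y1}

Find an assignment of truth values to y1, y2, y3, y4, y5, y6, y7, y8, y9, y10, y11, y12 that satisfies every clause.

y1=F  y2=F  y3=F  y4=T  y5=F  y6=F  y7=T  y8=F  y9=F  y10=F  y11=F  y12=T

Pure literal: y3 appears only negated; assign y3 = False.
Pure literal: y9 appears only negated; assign y9 = False.
Branch on y1: take y1 = False.
  then y4 is forced to True.
  then y6 is forced to False.
  then y5 is forced to False.
  then y10 is forced to False.
Branch on y2: take y2 = False.
For the remaining variables, y7 = True, y8 = False, y11 = False, y12 = True works.
Check each clause:
  1. {y4, y1} — y4 is true.
  2. {¬y5, y6} — ¬y5 is true.
  3. {y5, y4} — y4 is true.
  4. {¬y9, ¬y4} — ¬y9 is true.
  5. {y8, ¬y2} — ¬y2 is true.
  6. {y1, ¬y6} — ¬y6 is true.
  7. {¬y9, y5} — ¬y9 is true.
  8. {¬y5, y2} — ¬y5 is true.
  9. {¬y9, y2} — ¬y9 is true.
  10. {¬y7, ¬y11} — ¬y11 is true.
  11. {¬y5, ¬y4} — ¬y5 is true.
  12. {y11, ¬y5} — ¬y5 is true.
  13. {y4, ¬y9} — y4 is true.
  14. {¬y1, ¬y8} — ¬y8 is true.
  15. {¬y11, y12} — y12 is true.
  16. {¬y3, ¬y5} — ¬y5 is true.
  17. {¬y10, ¬y2} — ¬y10 is true.
  18. {¬y2, y12} — y12 is true.
  19. {¬y8, ¬y10} — ¬y8 is true.
  20. {¬y10, y1} — ¬y10 is true.
  21. {y12, ¬y10} — y12 is true.
  22. {¬y1, ¬y12} — ¬y1 is true.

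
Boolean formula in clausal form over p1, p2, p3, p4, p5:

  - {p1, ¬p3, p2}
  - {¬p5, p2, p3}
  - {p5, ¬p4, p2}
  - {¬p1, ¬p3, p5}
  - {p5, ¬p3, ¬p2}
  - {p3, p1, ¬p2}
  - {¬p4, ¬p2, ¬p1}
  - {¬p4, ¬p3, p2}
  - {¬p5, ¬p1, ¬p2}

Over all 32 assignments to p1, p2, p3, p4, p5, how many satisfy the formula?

6

The models are:
  p1=F p2=F p3=F p4=F p5=F
  p1=F p2=T p3=T p4=F p5=T
  p1=F p2=T p3=T p4=T p5=T
  p1=T p2=F p3=F p4=F p5=F
  p1=T p2=F p3=T p4=F p5=T
  p1=T p2=T p3=F p4=F p5=F
Count: 6.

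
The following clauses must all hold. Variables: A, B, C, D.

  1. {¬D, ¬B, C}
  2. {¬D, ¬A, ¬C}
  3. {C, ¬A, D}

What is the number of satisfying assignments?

10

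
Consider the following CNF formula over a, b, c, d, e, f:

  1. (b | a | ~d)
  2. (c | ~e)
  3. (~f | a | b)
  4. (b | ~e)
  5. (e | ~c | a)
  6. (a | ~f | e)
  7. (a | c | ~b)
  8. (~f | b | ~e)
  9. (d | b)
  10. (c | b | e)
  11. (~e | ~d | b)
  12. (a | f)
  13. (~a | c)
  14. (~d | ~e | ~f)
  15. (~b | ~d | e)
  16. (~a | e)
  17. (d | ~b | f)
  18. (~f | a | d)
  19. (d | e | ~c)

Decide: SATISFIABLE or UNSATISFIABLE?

SATISFIABLE

Try a = True.
  then c is forced to True.
  then e is forced to True.
  then b is forced to True.
Try d = True.
  then f is forced to False.
So a=True, b=True, c=True, d=True, e=True, f=False is a satisfying assignment.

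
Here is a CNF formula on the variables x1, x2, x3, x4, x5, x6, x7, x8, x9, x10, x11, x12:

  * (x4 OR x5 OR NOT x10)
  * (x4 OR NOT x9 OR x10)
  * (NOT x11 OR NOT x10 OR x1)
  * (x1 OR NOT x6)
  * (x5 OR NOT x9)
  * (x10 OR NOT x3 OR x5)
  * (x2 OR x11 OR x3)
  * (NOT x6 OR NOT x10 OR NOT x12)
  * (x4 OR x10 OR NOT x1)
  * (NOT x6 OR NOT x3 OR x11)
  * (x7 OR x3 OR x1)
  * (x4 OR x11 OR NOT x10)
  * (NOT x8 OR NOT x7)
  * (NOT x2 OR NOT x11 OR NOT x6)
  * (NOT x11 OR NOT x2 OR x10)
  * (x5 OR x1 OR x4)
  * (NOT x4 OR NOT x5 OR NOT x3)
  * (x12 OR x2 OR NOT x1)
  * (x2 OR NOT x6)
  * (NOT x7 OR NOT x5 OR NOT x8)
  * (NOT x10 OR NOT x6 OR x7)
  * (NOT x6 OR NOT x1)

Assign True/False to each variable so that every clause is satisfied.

x1=True  x2=True  x3=False  x4=True  x5=True  x6=False  x7=False  x8=False  x9=False  x10=True  x11=False  x12=False

Pure literal: x6 appears only negated; assign x6 = False.
Pure literal: x8 appears only negated; assign x8 = False.
Set x1 = True and propagate.
Branch on x2: take x2 = True.
The remaining clauses are satisfied by x3 = False, x4 = True, x5 = True, x7 = False, x9 = False, x10 = True, x11 = False, x12 = False.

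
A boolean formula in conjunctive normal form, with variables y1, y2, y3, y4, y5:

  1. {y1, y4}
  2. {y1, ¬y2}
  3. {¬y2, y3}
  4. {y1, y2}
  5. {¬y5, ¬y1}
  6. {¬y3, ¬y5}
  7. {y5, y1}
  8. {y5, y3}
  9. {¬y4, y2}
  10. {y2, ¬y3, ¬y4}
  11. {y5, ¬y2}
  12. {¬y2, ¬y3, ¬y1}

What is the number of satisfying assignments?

The models are:
  y1=1 y2=0 y3=1 y4=0 y5=0
Count: 1.

1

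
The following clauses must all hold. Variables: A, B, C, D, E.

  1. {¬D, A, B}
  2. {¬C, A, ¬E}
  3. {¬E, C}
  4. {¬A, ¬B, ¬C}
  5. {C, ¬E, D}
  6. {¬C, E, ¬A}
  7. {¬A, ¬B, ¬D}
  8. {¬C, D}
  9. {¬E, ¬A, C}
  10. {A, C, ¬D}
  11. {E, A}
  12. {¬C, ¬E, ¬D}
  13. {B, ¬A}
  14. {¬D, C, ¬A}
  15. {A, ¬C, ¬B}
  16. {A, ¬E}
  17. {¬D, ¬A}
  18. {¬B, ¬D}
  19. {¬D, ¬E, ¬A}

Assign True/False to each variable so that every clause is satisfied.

A = True, B = True, C = False, D = False, E = False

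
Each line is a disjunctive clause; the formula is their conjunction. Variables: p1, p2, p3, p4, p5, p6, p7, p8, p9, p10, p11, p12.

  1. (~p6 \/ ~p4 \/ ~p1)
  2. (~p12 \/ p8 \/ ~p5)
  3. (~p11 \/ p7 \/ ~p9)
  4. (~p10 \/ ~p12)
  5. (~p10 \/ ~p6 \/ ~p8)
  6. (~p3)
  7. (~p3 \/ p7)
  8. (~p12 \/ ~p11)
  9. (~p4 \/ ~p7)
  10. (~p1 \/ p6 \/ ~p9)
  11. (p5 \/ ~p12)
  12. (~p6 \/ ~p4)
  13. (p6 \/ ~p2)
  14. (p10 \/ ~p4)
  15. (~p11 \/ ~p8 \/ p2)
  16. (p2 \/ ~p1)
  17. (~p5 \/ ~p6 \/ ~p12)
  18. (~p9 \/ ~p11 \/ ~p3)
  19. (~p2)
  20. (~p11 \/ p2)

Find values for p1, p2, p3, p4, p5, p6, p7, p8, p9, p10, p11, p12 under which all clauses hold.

(~p3) is a unit clause, so p3 = False.
The clause (~p2) is unit: p2 must be False.
The clause (~p1) is unit: p1 must be False.
(~p11) is a unit clause, so p11 = False.
p4 occurs only negated in the remaining clauses — set p4 = False.
p6 occurs only negated in the remaining clauses — set p6 = False.
Try p5 = True.
The remaining clauses are satisfied by p7 = False, p8 = True, p9 = False, p10 = False, p12 = False.
Check each clause:
  1. (~p6 \/ ~p4 \/ ~p1) — ~p6 is true.
  2. (p8 \/ ~p5 \/ ~p12) — p8 is true.
  3. (p7 \/ ~p11 \/ ~p9) — ~p9 is true.
  4. (~p12 \/ ~p10) — ~p12 is true.
  5. (~p10 \/ ~p6 \/ ~p8) — ~p6 is true.
  6. (~p3) — ~p3 is true.
  7. (~p3 \/ p7) — ~p3 is true.
  8. (~p11 \/ ~p12) — ~p12 is true.
  9. (~p7 \/ ~p4) — ~p7 is true.
  10. (~p9 \/ p6 \/ ~p1) — ~p1 is true.
  11. (p5 \/ ~p12) — ~p12 is true.
  12. (~p6 \/ ~p4) — ~p6 is true.
  13. (~p2 \/ p6) — ~p2 is true.
  14. (p10 \/ ~p4) — ~p4 is true.
  15. (p2 \/ ~p8 \/ ~p11) — ~p11 is true.
  16. (~p1 \/ p2) — ~p1 is true.
  17. (~p12 \/ ~p5 \/ ~p6) — ~p6 is true.
  18. (~p3 \/ ~p11 \/ ~p9) — ~p3 is true.
  19. (~p2) — ~p2 is true.
  20. (p2 \/ ~p11) — ~p11 is true.

p1=False, p2=False, p3=False, p4=False, p5=True, p6=False, p7=False, p8=True, p9=False, p10=False, p11=False, p12=False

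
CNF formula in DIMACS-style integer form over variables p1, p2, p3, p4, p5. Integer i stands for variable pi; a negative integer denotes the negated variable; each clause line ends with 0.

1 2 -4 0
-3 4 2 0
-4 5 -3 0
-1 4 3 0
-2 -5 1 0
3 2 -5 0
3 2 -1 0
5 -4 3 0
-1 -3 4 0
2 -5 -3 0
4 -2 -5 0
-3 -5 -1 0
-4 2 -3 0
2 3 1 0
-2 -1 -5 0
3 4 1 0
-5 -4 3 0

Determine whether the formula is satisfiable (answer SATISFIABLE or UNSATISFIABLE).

SATISFIABLE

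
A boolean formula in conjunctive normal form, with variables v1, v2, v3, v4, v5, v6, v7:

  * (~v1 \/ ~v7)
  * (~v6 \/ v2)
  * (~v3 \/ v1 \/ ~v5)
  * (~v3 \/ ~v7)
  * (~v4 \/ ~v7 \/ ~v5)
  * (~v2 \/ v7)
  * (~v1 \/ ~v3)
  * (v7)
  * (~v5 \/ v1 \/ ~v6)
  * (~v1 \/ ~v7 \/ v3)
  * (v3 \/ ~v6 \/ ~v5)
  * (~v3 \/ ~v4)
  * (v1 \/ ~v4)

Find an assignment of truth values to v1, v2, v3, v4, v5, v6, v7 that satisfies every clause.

v1=False, v2=False, v3=False, v4=False, v5=True, v6=False, v7=True

Check each clause:
  1. (~v7 \/ ~v1) — ~v1 is true.
  2. (v2 \/ ~v6) — ~v6 is true.
  3. (v1 \/ ~v3 \/ ~v5) — ~v3 is true.
  4. (~v7 \/ ~v3) — ~v3 is true.
  5. (~v4 \/ ~v7 \/ ~v5) — ~v4 is true.
  6. (v7 \/ ~v2) — ~v2 is true.
  7. (~v1 \/ ~v3) — ~v3 is true.
  8. (v7) — v7 is true.
  9. (v1 \/ ~v5 \/ ~v6) — ~v6 is true.
  10. (~v1 \/ v3 \/ ~v7) — ~v1 is true.
  11. (~v6 \/ v3 \/ ~v5) — ~v6 is true.
  12. (~v3 \/ ~v4) — ~v4 is true.
  13. (~v4 \/ v1) — ~v4 is true.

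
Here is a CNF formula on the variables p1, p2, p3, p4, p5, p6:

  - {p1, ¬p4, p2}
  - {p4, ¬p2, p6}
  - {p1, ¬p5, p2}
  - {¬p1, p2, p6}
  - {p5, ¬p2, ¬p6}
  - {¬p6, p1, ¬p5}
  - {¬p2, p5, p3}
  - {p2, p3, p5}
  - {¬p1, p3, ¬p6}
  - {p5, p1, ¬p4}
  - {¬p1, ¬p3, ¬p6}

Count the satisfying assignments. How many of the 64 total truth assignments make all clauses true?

Satisfying assignments:
  p1=0 p2=0 p3=1 p4=0 p5=0 p6=0
  p1=0 p2=0 p3=1 p4=0 p5=0 p6=1
  p1=0 p2=1 p3=0 p4=1 p5=1 p6=0
  p1=0 p2=1 p3=1 p4=1 p5=1 p6=0
  p1=1 p2=1 p3=0 p4=1 p5=1 p6=0
  p1=1 p2=1 p3=1 p4=1 p5=0 p6=0
  p1=1 p2=1 p3=1 p4=1 p5=1 p6=0
Count: 7.

7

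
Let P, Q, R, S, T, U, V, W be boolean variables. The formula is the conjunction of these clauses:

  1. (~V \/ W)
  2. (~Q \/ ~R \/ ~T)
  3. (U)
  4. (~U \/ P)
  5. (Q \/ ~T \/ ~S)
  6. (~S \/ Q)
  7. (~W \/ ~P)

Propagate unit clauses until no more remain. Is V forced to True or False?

Unit clause (U) sets U = True.
(~U \/ P) with U = True leaves only P, so P = True.
From (~W \/ ~P) and P = True: W = False.
(~V \/ W): since W = False, the clause reduces to (~V). V = False.

False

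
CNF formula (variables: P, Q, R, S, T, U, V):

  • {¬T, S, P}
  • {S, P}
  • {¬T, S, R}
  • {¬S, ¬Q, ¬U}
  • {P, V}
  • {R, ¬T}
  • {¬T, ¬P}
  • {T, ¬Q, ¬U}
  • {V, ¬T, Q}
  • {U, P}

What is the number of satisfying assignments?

27

Case analysis on T and P:
  T=1, P=1: a clause becomes empty — 0.
  T=1, P=0: remaining (Q,R,S,U,V) ∈ {(0,1,1,1,1)} — 1.
  T=0, P=1: R, S, V free; 3 ways for (Q,U) × 2^3 = 24.
  T=0, P=0: remaining (Q,R,S,U,V) ∈ {(0,0,1,1,1); (0,1,1,1,1)} — 2.
Total: 0 + 1 + 24 + 2 = 27.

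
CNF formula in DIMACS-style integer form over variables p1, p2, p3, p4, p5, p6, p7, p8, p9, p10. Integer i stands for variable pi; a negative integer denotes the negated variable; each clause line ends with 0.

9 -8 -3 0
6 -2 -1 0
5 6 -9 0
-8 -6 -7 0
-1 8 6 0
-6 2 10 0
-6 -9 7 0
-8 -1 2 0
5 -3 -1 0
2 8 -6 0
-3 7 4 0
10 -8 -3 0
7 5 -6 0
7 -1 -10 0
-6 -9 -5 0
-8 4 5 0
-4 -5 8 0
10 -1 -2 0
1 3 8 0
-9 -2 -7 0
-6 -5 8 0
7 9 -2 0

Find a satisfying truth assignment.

p1 = 0, p2 = 0, p3 = 0, p4 = 1, p5 = 0, p6 = 0, p7 = 0, p8 = 1, p9 = 0, p10 = 1

Check each clause:
  1. (¬p8 ∨ p9 ∨ ¬p3) — ¬p3 is true.
  2. (¬p2 ∨ ¬p1 ∨ p6) — ¬p2 is true.
  3. (p5 ∨ p6 ∨ ¬p9) — ¬p9 is true.
  4. (¬p8 ∨ ¬p7 ∨ ¬p6) — ¬p7 is true.
  5. (p8 ∨ p6 ∨ ¬p1) — p8 is true.
  6. (p2 ∨ ¬p6 ∨ p10) — p10 is true.
  7. (¬p9 ∨ ¬p6 ∨ p7) — ¬p6 is true.
  8. (p2 ∨ ¬p1 ∨ ¬p8) — ¬p1 is true.
  9. (p5 ∨ ¬p3 ∨ ¬p1) — ¬p3 is true.
  10. (¬p6 ∨ p2 ∨ p8) — p8 is true.
  11. (p7 ∨ p4 ∨ ¬p3) — p4 is true.
  12. (¬p8 ∨ p10 ∨ ¬p3) — p10 is true.
  13. (p5 ∨ p7 ∨ ¬p6) — ¬p6 is true.
  14. (¬p10 ∨ ¬p1 ∨ p7) — ¬p1 is true.
  15. (¬p6 ∨ ¬p9 ∨ ¬p5) — ¬p6 is true.
  16. (¬p8 ∨ p4 ∨ p5) — p4 is true.
  17. (¬p5 ∨ ¬p4 ∨ p8) — p8 is true.
  18. (¬p1 ∨ p10 ∨ ¬p2) — p10 is true.
  19. (p1 ∨ p8 ∨ p3) — p8 is true.
  20. (¬p2 ∨ ¬p7 ∨ ¬p9) — ¬p7 is true.
  21. (¬p6 ∨ p8 ∨ ¬p5) — p8 is true.
  22. (p7 ∨ ¬p2 ∨ p9) — ¬p2 is true.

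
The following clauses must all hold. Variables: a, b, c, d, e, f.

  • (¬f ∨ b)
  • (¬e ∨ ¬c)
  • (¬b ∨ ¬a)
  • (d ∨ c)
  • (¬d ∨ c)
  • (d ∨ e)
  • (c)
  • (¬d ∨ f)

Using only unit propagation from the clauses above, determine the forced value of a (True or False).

False

(c) stands alone — c = True.
(¬e ∨ ¬c): since c = True, the clause reduces to (¬e). e = False.
In (d ∨ e), e is now false; d must hold, so d = True.
From (f ∨ ¬d) and d = True: f = True.
In (b ∨ ¬f), ¬f is now false; b must hold, so b = True.
(¬b ∨ ¬a): since b = True, the clause reduces to (¬a). a = False.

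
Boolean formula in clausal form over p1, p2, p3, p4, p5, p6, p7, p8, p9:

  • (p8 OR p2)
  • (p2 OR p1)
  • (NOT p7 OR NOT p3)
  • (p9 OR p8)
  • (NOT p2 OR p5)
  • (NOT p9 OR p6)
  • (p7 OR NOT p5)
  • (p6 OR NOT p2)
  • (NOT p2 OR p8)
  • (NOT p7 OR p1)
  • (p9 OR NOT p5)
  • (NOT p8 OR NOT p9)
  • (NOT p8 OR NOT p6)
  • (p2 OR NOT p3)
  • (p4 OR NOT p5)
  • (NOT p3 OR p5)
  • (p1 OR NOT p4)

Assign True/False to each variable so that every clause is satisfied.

p1 occurs only positively in the remaining clauses — set p1 = True.
Pure literal: p3 appears only negated; assign p3 = False.
Set p2 = False and propagate.
  then p8 is forced to True.
  then p9 is forced to False.
  then p5 is forced to False.
  then p6 is forced to False.
p4, p7 are now unconstrained; take p4 = True, p7 = True.
Check each clause:
  1. (p2 OR p8) — p8 is true.
  2. (p2 OR p1) — p1 is true.
  3. (NOT p3 OR NOT p7) — NOT p3 is true.
  4. (p8 OR p9) — p8 is true.
  5. (NOT p2 OR p5) — NOT p2 is true.
  6. (NOT p9 OR p6) — NOT p9 is true.
  7. (p7 OR NOT p5) — NOT p5 is true.
  8. (p6 OR NOT p2) — NOT p2 is true.
  9. (p8 OR NOT p2) — p8 is true.
  10. (p1 OR NOT p7) — p1 is true.
  11. (NOT p5 OR p9) — NOT p5 is true.
  12. (NOT p8 OR NOT p9) — NOT p9 is true.
  13. (NOT p8 OR NOT p6) — NOT p6 is true.
  14. (p2 OR NOT p3) — NOT p3 is true.
  15. (p4 OR NOT p5) — NOT p5 is true.
  16. (NOT p3 OR p5) — NOT p3 is true.
  17. (NOT p4 OR p1) — p1 is true.

p1=1, p2=0, p3=0, p4=1, p5=0, p6=0, p7=1, p8=1, p9=0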